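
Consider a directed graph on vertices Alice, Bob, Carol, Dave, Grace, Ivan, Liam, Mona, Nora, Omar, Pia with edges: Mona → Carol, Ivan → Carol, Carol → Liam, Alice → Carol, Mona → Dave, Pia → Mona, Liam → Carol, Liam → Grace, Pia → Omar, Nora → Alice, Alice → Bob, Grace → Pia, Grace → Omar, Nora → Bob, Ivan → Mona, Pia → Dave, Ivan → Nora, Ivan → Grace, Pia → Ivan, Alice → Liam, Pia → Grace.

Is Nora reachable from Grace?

Explore from Grace.
Distance 1: reach Omar, Pia.
Distance 2: reach Dave, Ivan, Mona.
Distance 3: reach Carol, Nora.
Found Nora.

Yes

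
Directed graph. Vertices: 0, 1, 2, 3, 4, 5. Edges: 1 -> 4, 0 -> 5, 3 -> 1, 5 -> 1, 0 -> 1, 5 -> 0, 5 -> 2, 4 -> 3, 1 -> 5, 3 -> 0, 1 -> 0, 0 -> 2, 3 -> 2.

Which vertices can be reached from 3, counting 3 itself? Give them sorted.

Start at 3.
Its neighbours: 0, 1, 2.
Then their neighbours: 4, 5.
Every vertex is now reached.

0, 1, 2, 3, 4, 5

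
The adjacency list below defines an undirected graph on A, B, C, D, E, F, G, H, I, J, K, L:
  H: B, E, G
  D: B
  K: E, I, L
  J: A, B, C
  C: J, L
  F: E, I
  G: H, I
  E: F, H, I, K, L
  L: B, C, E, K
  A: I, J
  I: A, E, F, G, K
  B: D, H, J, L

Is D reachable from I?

Yes

Explore from I.
Distance 1: reach A, E, F, G, K.
Distance 2: reach H, J, L.
Distance 3: reach B, C.
Distance 4: reach D.
Found D.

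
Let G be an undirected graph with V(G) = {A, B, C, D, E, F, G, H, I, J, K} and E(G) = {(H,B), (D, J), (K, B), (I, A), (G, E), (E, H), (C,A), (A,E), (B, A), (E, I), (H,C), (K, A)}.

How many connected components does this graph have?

3

From A: component {A, B, C, E, G, H, I, K}.
From D: component {D, J}.
From F: component {F}.
That's 3 components.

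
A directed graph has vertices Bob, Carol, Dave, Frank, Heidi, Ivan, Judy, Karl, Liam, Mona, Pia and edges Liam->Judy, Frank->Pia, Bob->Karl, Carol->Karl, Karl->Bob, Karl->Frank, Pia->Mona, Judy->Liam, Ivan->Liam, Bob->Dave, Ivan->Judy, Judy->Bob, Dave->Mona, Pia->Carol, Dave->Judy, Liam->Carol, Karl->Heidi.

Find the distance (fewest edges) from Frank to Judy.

Distance 0: Frank.
Distance 1: Pia.
Distance 2: Carol, Mona.
Distance 3: Karl.
Distance 4: Bob, Heidi.
Distance 5: Dave.
Distance 6: Judy — contains Judy.

6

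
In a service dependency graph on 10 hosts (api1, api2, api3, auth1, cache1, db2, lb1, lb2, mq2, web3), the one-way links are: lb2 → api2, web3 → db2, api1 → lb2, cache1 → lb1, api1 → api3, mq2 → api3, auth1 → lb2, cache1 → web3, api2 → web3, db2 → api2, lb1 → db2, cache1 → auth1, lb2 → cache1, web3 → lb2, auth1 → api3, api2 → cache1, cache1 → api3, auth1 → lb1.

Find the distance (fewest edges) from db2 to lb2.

3

Distance 0: db2.
Distance 1: api2.
Distance 2: cache1, web3.
Distance 3: api3, auth1, lb1, lb2 — contains lb2.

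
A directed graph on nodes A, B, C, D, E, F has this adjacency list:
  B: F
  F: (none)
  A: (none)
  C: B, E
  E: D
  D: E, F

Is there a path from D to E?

Yes

Explore from D.
Distance 1: reach E, F.
Found E.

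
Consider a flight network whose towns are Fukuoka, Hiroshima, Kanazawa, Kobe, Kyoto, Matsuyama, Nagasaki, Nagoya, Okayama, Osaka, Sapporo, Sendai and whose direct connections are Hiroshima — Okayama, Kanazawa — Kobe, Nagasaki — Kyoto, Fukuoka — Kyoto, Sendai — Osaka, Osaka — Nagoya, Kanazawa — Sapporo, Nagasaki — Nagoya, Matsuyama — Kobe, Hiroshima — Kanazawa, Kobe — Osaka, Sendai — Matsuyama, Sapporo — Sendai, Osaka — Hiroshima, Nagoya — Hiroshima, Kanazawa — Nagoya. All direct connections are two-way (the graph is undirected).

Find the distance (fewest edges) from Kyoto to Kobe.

4

Distance 0: Kyoto.
Distance 1: Fukuoka, Nagasaki.
Distance 2: Nagoya.
Distance 3: Hiroshima, Kanazawa, Osaka.
Distance 4: Kobe, Okayama, Sapporo, Sendai — contains Kobe.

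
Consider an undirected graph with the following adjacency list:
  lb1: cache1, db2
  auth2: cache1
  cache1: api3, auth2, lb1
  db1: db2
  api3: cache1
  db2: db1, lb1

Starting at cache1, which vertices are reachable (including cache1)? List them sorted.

api3, auth2, cache1, db1, db2, lb1

Start at cache1.
Its neighbours: api3, auth2, lb1.
Then their neighbours: db2.
Then next layer: db1.
Every vertex is now reached.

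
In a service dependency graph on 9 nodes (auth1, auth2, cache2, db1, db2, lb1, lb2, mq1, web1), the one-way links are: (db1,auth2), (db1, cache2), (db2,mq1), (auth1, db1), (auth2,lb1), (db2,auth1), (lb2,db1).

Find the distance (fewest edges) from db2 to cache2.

Distance 0: db2.
Distance 1: auth1, mq1.
Distance 2: db1.
Distance 3: auth2, cache2 — contains cache2.

3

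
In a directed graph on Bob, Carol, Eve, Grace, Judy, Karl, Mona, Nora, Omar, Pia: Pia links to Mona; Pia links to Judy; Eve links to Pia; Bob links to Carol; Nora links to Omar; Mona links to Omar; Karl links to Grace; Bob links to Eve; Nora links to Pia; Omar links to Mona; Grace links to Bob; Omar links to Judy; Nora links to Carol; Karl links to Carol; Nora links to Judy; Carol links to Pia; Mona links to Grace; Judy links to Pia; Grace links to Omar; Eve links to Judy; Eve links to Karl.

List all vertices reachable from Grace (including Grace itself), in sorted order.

Start at Grace.
Its neighbours: Bob, Omar.
Then their neighbours: Carol, Eve, Judy, Mona.
Then next layer: Karl, Pia.
Nothing further is reachable.

Bob, Carol, Eve, Grace, Judy, Karl, Mona, Omar, Pia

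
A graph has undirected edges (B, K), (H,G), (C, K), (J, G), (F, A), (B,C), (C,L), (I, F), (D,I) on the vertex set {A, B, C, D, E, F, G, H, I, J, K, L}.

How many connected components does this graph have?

From A: component {A, D, F, I}.
From B: component {B, C, K, L}.
From E: component {E}.
From G: component {G, H, J}.
That's 4 components.

4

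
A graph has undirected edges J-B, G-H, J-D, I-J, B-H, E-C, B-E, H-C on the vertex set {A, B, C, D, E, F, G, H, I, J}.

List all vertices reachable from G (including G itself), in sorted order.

B, C, D, E, G, H, I, J

Start at G.
Its neighbours: H.
Then their neighbours: B, C.
Then next layer: E, J.
Then next layer: D, I.
Nothing further is reachable.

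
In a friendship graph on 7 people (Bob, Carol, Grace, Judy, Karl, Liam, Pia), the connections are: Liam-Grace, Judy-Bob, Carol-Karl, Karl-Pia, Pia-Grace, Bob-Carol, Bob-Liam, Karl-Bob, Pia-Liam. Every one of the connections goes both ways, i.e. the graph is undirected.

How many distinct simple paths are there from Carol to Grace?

8

Carol–Bob–Karl–Pia–Grace
Carol–Bob–Karl–Pia–Liam–Grace
Carol–Bob–Liam–Grace
Carol–Bob–Liam–Pia–Grace
Carol–Karl–Bob–Liam–Grace
Carol–Karl–Bob–Liam–Pia–Grace
Carol–Karl–Pia–Grace
Carol–Karl–Pia–Liam–Grace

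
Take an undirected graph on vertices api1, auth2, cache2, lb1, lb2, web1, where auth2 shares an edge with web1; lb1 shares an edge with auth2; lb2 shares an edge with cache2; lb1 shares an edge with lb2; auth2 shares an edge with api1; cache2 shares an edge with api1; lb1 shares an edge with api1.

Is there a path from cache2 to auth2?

Explore from cache2.
Distance 1: reach api1, lb2.
Distance 2: reach auth2, lb1.
Found auth2.

Yes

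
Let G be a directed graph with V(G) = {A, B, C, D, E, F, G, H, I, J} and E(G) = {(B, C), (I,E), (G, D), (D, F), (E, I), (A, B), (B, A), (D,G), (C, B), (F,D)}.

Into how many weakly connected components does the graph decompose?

5

From A: component {A, B, C}.
From D: component {D, F, G}.
From E: component {E, I}.
From H: component {H}.
From J: component {J}.
That's 5 components.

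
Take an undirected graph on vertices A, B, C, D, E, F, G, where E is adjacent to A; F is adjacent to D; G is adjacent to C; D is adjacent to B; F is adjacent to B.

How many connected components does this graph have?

3

From A: component {A, E}.
From B: component {B, D, F}.
From C: component {C, G}.
That's 3 components.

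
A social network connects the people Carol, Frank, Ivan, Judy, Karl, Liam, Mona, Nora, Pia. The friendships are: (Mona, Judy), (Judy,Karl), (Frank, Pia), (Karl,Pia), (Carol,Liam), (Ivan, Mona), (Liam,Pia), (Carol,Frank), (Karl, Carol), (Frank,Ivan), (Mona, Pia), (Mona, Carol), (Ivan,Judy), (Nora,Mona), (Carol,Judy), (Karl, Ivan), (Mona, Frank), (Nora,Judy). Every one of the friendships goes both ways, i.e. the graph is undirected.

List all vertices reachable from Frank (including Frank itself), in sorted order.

Start at Frank.
Its neighbours: Carol, Ivan, Mona, Pia.
Then their neighbours: Judy, Karl, Liam, Nora.
Every vertex is now reached.

Carol, Frank, Ivan, Judy, Karl, Liam, Mona, Nora, Pia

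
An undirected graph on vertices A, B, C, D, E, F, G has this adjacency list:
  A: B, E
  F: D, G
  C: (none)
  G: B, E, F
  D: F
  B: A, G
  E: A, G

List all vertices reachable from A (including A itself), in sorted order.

Start at A.
Its neighbours: B, E.
Then their neighbours: G.
Then next layer: F.
Then next layer: D.
Nothing further is reachable.

A, B, D, E, F, G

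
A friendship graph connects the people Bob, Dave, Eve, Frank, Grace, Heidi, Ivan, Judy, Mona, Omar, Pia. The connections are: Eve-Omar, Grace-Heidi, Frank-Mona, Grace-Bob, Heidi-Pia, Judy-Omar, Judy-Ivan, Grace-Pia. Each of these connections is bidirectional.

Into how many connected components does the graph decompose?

From Bob: component {Bob, Grace, Heidi, Pia}.
From Dave: component {Dave}.
From Eve: component {Eve, Ivan, Judy, Omar}.
From Frank: component {Frank, Mona}.
That's 4 components.

4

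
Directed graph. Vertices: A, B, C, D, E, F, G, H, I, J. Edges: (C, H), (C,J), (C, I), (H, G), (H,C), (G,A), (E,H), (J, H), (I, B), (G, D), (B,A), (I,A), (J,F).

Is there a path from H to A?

Yes

Explore from H.
Distance 1: reach C, G.
Distance 2: reach A, D, I, J.
Found A.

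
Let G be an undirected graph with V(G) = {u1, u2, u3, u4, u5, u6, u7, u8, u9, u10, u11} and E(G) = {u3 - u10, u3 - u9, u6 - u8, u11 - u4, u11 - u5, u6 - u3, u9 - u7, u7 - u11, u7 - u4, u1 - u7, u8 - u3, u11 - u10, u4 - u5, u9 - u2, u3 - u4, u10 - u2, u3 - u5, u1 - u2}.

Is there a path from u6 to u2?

Explore from u6.
Distance 1: reach u3, u8.
Distance 2: reach u4, u5, u9, u10.
Distance 3: reach u2, u7, u11.
Found u2.

Yes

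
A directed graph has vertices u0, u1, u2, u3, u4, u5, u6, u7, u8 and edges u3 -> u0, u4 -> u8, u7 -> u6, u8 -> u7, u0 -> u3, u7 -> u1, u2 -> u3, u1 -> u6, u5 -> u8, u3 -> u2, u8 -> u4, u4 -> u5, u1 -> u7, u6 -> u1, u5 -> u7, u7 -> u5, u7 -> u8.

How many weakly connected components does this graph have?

From u0: component {u0, u2, u3}.
From u1: component {u1, u4, u5, u6, u7, u8}.
That's 2 components.

2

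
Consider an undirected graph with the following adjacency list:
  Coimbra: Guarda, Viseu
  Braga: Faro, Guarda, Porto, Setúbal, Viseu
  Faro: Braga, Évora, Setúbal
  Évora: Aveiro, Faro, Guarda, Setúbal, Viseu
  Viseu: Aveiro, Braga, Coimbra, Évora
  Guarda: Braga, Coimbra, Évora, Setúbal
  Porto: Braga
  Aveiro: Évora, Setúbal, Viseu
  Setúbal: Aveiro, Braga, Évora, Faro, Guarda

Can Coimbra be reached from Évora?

Yes

Explore from Évora.
Distance 1: reach Aveiro, Faro, Guarda, Setúbal, Viseu.
Distance 2: reach Braga, Coimbra.
Found Coimbra.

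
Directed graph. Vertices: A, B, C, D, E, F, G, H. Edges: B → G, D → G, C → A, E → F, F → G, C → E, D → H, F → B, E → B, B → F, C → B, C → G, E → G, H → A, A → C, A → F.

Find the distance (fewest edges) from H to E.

3

Distance 0: H.
Distance 1: A.
Distance 2: C, F.
Distance 3: B, E, G — contains E.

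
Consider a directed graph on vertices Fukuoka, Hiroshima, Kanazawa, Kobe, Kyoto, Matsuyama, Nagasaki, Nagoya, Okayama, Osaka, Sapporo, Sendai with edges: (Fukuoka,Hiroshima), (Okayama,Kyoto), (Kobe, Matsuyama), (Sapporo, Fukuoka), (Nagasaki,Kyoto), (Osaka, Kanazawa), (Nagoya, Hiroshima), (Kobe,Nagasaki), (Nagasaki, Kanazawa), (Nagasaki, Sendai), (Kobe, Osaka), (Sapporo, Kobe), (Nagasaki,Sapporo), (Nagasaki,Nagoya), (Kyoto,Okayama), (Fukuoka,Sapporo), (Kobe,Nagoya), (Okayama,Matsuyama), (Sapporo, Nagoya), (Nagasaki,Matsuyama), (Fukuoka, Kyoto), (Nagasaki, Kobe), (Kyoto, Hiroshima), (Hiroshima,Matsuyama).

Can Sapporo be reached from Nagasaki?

Explore from Nagasaki.
Distance 1: reach Kanazawa, Kobe, Kyoto, Matsuyama, Nagoya, Sapporo, Sendai.
Found Sapporo.

Yes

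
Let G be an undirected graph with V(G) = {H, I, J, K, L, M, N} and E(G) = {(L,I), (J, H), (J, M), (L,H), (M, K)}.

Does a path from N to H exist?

N has no edges, so nothing is reachable from it.

No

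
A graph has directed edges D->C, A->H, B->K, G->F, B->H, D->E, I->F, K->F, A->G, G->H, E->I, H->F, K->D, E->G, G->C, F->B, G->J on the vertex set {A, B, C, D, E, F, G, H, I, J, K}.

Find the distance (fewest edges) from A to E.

Distance 0: A.
Distance 1: G, H.
Distance 2: C, F, J.
Distance 3: B.
Distance 4: K.
Distance 5: D.
Distance 6: E — contains E.

6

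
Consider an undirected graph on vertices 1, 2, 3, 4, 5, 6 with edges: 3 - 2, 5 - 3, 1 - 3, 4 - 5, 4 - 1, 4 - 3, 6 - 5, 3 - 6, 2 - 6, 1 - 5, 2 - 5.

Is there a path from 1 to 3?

Yes

Explore from 1.
Distance 1: reach 3, 4, 5.
Found 3.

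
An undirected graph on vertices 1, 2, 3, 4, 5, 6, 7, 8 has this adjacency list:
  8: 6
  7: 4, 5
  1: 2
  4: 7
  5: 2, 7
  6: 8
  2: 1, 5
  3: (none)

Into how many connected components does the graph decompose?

From 1: component {1, 2, 4, 5, 7}.
From 3: component {3}.
From 6: component {6, 8}.
That's 3 components.

3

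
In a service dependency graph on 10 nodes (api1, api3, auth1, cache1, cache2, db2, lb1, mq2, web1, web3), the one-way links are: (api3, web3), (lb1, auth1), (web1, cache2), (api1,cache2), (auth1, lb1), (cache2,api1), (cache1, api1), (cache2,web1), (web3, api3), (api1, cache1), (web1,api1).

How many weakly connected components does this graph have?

From api1: component {api1, cache1, cache2, web1}.
From api3: component {api3, web3}.
From auth1: component {auth1, lb1}.
From db2: component {db2}.
From mq2: component {mq2}.
That's 5 components.

5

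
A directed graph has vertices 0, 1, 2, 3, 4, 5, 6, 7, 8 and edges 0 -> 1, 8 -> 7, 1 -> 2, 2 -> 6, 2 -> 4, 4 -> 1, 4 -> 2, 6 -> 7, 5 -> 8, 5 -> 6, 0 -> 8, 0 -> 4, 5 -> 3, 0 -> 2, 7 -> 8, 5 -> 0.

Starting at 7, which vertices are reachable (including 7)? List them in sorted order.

7, 8

Start at 7.
Its neighbours: 8.
Nothing further is reachable.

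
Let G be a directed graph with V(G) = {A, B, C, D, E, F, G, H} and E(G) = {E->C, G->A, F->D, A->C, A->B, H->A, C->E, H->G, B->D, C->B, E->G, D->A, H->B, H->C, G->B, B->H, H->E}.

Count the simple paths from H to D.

14

H→A→B→D
H→A→C→B→D
H→A→C→E→G→B→D
H→B→D
H→C→B→D
H→C→E→G→A→B→D
H→C→E→G→B→D
H→E→C→B→D
H→E→G→A→B→D
H→E→G→A→C→B→D
H→E→G→B→D
H→G→A→B→D
H→G→A→C→B→D
H→G→B→D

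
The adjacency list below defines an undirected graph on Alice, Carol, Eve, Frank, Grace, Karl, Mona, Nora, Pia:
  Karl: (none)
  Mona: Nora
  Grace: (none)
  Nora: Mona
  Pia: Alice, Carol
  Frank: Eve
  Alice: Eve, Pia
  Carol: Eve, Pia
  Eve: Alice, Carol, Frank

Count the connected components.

From Alice: component {Alice, Carol, Eve, Frank, Pia}.
From Grace: component {Grace}.
From Karl: component {Karl}.
From Mona: component {Mona, Nora}.
That's 4 components.

4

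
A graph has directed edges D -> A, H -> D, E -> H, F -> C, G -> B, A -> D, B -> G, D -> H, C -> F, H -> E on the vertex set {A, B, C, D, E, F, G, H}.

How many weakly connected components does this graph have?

From A: component {A, D, E, H}.
From B: component {B, G}.
From C: component {C, F}.
That's 3 components.

3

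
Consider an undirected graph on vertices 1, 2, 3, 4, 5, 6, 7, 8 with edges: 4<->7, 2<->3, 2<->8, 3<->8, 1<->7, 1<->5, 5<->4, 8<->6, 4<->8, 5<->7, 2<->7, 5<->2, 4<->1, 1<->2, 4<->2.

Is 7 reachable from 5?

Explore from 5.
Distance 1: reach 1, 2, 4, 7.
Found 7.

Yes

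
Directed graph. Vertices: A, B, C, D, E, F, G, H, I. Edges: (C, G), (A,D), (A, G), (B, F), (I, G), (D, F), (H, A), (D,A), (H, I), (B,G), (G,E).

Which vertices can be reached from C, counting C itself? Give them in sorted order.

C, E, G

Start at C.
Its neighbours: G.
Then their neighbours: E.
Nothing further is reachable.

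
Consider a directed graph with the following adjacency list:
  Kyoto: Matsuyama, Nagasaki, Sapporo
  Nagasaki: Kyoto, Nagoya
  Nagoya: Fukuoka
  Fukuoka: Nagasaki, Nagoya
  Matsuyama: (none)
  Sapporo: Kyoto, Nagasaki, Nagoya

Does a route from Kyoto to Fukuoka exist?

Explore from Kyoto.
Distance 1: reach Matsuyama, Nagasaki, Sapporo.
Distance 2: reach Nagoya.
Distance 3: reach Fukuoka.
Found Fukuoka.

Yes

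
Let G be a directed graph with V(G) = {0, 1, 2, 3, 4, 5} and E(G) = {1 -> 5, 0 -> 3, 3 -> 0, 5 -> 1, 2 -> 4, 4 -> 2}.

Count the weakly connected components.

3

From 0: component {0, 3}.
From 1: component {1, 5}.
From 2: component {2, 4}.
That's 3 components.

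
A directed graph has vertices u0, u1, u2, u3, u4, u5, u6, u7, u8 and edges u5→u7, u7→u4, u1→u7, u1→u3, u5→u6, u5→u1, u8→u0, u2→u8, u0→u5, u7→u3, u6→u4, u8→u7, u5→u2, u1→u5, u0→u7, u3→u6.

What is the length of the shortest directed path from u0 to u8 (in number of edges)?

Distance 0: u0.
Distance 1: u5, u7.
Distance 2: u1, u2, u3, u4, u6.
Distance 3: u8 — contains u8.

3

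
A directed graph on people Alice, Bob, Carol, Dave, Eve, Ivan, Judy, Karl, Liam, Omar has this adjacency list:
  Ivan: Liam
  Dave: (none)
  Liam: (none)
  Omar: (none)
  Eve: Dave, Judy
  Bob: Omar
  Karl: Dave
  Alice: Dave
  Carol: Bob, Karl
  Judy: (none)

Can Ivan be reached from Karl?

Explore from Karl.
Distance 1: reach Dave.
The search from Karl is exhausted; no directed path reaches Ivan.

No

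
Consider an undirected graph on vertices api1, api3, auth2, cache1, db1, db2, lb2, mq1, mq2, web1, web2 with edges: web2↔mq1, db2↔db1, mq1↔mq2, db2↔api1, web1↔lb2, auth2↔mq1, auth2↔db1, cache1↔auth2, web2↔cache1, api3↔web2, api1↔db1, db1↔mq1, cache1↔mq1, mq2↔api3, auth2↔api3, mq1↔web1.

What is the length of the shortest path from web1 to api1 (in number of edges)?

Distance 0: web1.
Distance 1: lb2, mq1.
Distance 2: auth2, cache1, db1, mq2, web2.
Distance 3: api1, api3, db2 — contains api1.

3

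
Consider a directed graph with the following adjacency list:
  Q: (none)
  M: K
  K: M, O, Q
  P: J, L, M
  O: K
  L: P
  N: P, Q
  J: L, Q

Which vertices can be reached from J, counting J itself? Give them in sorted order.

J, K, L, M, O, P, Q

Start at J.
Its neighbours: L, Q.
Then their neighbours: P.
Then next layer: M.
Then next layer: K.
Then next layer: O.
Nothing further is reachable.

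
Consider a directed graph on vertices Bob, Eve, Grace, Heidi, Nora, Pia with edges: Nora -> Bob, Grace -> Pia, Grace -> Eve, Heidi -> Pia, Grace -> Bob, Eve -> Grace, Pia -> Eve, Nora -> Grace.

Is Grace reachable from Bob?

Bob has no outgoing edges, so nothing is reachable from it.

No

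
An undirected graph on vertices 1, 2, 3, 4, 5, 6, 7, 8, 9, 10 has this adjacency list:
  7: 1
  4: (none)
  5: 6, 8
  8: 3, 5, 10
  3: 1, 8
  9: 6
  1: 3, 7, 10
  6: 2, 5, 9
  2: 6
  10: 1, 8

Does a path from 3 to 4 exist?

No

Explore from 3.
Distance 1: reach 1, 8.
Distance 2: reach 5, 7, 10.
Distance 3: reach 6.
Distance 4: reach 2, 9.
The search is exhausted without reaching 4; it lies in a different component.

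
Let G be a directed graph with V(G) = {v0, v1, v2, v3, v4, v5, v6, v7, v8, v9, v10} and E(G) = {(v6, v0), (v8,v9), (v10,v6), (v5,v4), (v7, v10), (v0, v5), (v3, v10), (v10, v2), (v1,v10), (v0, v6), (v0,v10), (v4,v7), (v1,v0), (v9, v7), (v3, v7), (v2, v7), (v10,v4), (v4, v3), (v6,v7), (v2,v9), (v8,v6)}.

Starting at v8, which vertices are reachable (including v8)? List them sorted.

Start at v8.
Its neighbours: v6, v9.
Then their neighbours: v0, v7.
Then next layer: v5, v10.
Then next layer: v2, v4.
Then next layer: v3.
Nothing further is reachable.

v0, v2, v3, v4, v5, v6, v7, v8, v9, v10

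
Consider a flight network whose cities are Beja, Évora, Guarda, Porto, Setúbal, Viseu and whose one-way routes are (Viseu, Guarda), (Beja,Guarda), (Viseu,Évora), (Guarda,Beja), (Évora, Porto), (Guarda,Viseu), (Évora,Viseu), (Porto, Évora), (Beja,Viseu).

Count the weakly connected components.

From Beja: component {Beja, Évora, Guarda, Porto, Viseu}.
From Setúbal: component {Setúbal}.
That's 2 components.

2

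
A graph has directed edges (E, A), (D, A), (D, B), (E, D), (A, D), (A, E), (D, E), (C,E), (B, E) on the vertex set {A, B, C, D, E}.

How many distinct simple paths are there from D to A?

3

D→A
D→B→E→A
D→E→A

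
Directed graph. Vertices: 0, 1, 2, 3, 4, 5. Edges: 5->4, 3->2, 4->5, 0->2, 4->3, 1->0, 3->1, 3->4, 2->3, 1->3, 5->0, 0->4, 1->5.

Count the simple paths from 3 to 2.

4

3→1→0→2
3→1→5→0→2
3→2
3→4→5→0→2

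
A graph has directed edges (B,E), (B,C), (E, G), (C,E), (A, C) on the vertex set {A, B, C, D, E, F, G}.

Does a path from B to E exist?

Explore from B.
Distance 1: reach C, E.
Found E.

Yes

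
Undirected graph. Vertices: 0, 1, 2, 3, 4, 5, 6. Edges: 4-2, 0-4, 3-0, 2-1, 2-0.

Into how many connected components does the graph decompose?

3

From 0: component {0, 1, 2, 3, 4}.
From 5: component {5}.
From 6: component {6}.
That's 3 components.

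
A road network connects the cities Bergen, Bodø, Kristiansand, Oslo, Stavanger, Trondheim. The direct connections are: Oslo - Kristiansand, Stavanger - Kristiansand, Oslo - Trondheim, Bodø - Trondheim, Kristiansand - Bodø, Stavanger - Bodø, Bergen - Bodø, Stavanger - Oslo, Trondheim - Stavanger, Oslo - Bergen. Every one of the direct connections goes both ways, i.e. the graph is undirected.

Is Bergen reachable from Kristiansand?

Explore from Kristiansand.
Distance 1: reach Bodø, Oslo, Stavanger.
Distance 2: reach Bergen, Trondheim.
Found Bergen.

Yes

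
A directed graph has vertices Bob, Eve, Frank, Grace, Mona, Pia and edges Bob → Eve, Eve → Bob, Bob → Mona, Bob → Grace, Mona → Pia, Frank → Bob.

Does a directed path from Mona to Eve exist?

No

Explore from Mona.
Distance 1: reach Pia.
The search from Mona is exhausted; no directed path reaches Eve.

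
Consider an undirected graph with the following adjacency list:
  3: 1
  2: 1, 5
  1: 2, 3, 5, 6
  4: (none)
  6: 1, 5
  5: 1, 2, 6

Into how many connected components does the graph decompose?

2

From 1: component {1, 2, 3, 5, 6}.
From 4: component {4}.
That's 2 components.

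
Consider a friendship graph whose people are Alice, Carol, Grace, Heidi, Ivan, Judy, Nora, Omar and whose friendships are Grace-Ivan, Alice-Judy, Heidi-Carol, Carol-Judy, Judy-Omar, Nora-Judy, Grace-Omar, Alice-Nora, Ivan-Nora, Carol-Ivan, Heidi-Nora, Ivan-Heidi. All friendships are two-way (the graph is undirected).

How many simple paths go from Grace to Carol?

Grace–Ivan–Carol
Grace–Ivan–Heidi–Carol
Grace–Ivan–Heidi–Nora–Alice–Judy–Carol
Grace–Ivan–Heidi–Nora–Judy–Carol
Grace–Ivan–Nora–Alice–Judy–Carol
Grace–Ivan–Nora–Heidi–Carol
Grace–Ivan–Nora–Judy–Carol
Grace–Omar–Judy–Alice–Nora–Heidi–Carol
... and 8 more.

16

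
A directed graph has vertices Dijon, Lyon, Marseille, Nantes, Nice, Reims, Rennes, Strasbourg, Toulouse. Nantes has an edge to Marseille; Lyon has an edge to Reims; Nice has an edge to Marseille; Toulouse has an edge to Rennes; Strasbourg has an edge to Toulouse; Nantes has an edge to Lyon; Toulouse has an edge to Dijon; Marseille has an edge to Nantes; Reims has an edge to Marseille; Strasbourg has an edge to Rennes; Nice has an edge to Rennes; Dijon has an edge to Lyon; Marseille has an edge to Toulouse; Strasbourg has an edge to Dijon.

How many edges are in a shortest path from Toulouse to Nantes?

5

Distance 0: Toulouse.
Distance 1: Dijon, Rennes.
Distance 2: Lyon.
Distance 3: Reims.
Distance 4: Marseille.
Distance 5: Nantes — contains Nantes.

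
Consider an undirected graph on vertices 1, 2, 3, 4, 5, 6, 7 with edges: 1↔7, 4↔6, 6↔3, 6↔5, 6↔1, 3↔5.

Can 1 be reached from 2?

No

2 has no edges, so nothing is reachable from it.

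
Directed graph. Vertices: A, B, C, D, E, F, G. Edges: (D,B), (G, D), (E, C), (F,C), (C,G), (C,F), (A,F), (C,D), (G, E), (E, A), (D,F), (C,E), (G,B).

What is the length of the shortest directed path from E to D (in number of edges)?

2

Distance 0: E.
Distance 1: A, C.
Distance 2: D, F, G — contains D.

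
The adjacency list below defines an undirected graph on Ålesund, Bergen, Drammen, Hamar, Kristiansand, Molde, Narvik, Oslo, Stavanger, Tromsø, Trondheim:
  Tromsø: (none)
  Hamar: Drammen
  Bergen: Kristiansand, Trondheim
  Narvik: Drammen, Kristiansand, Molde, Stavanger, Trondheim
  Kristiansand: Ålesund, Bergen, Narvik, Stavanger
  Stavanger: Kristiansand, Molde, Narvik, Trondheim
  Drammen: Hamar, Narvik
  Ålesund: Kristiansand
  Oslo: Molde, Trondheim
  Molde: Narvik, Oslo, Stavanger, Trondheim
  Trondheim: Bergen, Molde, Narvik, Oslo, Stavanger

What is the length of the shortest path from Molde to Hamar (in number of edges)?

3

Distance 0: Molde.
Distance 1: Narvik, Oslo, Stavanger, Trondheim.
Distance 2: Bergen, Drammen, Kristiansand.
Distance 3: Ålesund, Hamar — contains Hamar.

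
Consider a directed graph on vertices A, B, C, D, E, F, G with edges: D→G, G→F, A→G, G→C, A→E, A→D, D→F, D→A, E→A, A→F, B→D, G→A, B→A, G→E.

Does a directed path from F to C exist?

No

F has no outgoing edges, so nothing is reachable from it.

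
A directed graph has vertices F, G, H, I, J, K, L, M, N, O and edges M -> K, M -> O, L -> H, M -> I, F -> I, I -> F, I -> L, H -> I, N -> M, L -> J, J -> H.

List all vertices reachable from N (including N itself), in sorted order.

Start at N.
Its neighbours: M.
Then their neighbours: I, K, O.
Then next layer: F, L.
Then next layer: H, J.
Nothing further is reachable.

F, H, I, J, K, L, M, N, O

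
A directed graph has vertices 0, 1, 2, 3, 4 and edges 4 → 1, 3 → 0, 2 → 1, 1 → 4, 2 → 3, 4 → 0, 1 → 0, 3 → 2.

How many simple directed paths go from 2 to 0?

3

2→1→0
2→1→4→0
2→3→0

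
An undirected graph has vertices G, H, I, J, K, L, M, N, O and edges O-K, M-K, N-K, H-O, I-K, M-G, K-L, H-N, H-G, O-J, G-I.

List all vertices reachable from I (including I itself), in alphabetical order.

G, H, I, J, K, L, M, N, O

Start at I.
Its neighbours: G, K.
Then their neighbours: H, L, M, N, O.
Then next layer: J.
Every vertex is now reached.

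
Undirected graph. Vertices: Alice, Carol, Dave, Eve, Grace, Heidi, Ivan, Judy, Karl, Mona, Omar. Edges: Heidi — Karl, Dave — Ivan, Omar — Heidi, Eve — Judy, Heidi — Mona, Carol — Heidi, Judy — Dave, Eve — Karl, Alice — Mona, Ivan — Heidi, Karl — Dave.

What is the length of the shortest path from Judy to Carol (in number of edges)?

4

Distance 0: Judy.
Distance 1: Dave, Eve.
Distance 2: Ivan, Karl.
Distance 3: Heidi.
Distance 4: Carol, Mona, Omar — contains Carol.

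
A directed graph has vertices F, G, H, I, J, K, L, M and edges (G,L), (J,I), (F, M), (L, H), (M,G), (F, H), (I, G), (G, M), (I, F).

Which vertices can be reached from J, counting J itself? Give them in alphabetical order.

Start at J.
Its neighbours: I.
Then their neighbours: F, G.
Then next layer: H, L, M.
Nothing further is reachable.

F, G, H, I, J, L, M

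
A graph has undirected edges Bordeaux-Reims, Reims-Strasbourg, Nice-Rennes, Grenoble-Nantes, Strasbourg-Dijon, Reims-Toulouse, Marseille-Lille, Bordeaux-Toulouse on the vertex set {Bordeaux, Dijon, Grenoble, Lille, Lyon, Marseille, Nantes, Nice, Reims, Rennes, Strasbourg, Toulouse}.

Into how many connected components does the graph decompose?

5

From Bordeaux: component {Bordeaux, Dijon, Reims, Strasbourg, Toulouse}.
From Grenoble: component {Grenoble, Nantes}.
From Lille: component {Lille, Marseille}.
From Lyon: component {Lyon}.
From Nice: component {Nice, Rennes}.
That's 5 components.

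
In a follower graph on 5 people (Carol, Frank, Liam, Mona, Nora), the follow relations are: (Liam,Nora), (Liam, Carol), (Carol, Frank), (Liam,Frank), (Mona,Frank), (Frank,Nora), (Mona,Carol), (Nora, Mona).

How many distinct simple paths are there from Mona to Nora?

2

Mona→Carol→Frank→Nora
Mona→Frank→Nora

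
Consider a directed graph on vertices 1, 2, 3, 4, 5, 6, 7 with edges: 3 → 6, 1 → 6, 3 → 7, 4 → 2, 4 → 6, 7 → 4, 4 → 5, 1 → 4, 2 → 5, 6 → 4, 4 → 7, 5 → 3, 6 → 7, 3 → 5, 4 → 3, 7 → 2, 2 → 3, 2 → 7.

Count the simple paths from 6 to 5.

13

6→4→2→3→5
6→4→2→5
6→4→3→5
6→4→3→7→2→5
6→4→5
6→4→7→2→3→5
6→4→7→2→5
6→7→2→3→5
6→7→2→5
6→7→4→2→3→5
6→7→4→2→5
6→7→4→3→5
6→7→4→5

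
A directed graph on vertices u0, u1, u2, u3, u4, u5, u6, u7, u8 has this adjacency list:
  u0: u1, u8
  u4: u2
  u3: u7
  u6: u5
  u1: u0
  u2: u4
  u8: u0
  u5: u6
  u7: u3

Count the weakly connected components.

From u0: component {u0, u1, u8}.
From u2: component {u2, u4}.
From u3: component {u3, u7}.
From u5: component {u5, u6}.
That's 4 components.

4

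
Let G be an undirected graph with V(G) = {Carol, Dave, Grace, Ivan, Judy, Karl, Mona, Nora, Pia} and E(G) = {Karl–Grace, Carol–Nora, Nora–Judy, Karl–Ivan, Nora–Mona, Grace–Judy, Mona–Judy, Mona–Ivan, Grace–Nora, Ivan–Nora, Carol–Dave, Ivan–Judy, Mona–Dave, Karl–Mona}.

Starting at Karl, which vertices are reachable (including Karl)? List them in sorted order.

Start at Karl.
Its neighbours: Grace, Ivan, Mona.
Then their neighbours: Dave, Judy, Nora.
Then next layer: Carol.
Nothing further is reachable.

Carol, Dave, Grace, Ivan, Judy, Karl, Mona, Nora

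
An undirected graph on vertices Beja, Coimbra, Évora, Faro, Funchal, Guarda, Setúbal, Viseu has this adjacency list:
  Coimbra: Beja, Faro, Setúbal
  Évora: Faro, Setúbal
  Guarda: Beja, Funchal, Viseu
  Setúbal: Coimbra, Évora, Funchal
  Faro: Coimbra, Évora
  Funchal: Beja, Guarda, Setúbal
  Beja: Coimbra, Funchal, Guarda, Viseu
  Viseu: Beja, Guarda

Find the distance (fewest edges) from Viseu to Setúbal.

3

Distance 0: Viseu.
Distance 1: Beja, Guarda.
Distance 2: Coimbra, Funchal.
Distance 3: Faro, Setúbal — contains Setúbal.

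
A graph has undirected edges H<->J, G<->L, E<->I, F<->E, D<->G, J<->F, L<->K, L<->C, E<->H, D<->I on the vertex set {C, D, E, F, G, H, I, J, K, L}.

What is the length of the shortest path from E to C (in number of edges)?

5

Distance 0: E.
Distance 1: F, H, I.
Distance 2: D, J.
Distance 3: G.
Distance 4: L.
Distance 5: C, K — contains C.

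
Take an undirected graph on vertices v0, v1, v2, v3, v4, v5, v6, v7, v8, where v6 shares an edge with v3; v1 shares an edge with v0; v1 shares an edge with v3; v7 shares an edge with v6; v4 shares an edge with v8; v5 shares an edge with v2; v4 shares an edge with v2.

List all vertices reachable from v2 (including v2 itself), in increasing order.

v2, v4, v5, v8

Start at v2.
Its neighbours: v4, v5.
Then their neighbours: v8.
Nothing further is reachable.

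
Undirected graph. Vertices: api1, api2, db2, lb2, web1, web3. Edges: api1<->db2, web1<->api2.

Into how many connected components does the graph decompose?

From api1: component {api1, db2}.
From api2: component {api2, web1}.
From lb2: component {lb2}.
From web3: component {web3}.
That's 4 components.

4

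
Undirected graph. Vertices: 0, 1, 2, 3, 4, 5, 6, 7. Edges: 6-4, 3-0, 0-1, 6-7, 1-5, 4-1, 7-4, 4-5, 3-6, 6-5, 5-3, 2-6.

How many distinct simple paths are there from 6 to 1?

12

6–3–0–1
6–3–5–1
6–3–5–4–1
6–4–1
6–4–5–1
6–4–5–3–0–1
6–5–1
6–5–3–0–1
6–5–4–1
6–7–4–1
6–7–4–5–1
6–7–4–5–3–0–1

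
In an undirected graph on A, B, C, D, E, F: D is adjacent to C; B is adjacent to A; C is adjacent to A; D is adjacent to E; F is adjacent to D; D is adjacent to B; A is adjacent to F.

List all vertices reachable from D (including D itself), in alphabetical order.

Start at D.
Its neighbours: B, C, E, F.
Then their neighbours: A.
Every vertex is now reached.

A, B, C, D, E, F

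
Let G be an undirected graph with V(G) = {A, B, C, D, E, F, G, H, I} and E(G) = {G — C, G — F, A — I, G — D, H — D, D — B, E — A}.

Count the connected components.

From A: component {A, E, I}.
From B: component {B, C, D, F, G, H}.
That's 2 components.

2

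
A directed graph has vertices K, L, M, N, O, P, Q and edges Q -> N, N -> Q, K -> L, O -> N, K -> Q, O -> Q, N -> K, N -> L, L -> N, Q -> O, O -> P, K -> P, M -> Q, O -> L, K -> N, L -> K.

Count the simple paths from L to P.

6

L→K→N→Q→O→P
L→K→P
L→K→Q→O→P
L→N→K→P
L→N→K→Q→O→P
L→N→Q→O→P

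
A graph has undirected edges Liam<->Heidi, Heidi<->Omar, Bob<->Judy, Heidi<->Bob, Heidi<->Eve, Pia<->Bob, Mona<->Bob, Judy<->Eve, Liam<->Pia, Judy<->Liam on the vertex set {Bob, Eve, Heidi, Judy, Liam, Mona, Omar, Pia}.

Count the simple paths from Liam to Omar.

5

Liam–Heidi–Omar
Liam–Judy–Bob–Heidi–Omar
Liam–Judy–Eve–Heidi–Omar
Liam–Pia–Bob–Heidi–Omar
Liam–Pia–Bob–Judy–Eve–Heidi–Omar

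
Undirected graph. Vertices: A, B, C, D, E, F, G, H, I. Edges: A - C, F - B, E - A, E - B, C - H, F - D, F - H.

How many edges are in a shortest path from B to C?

Distance 0: B.
Distance 1: E, F.
Distance 2: A, D, H.
Distance 3: C — contains C.

3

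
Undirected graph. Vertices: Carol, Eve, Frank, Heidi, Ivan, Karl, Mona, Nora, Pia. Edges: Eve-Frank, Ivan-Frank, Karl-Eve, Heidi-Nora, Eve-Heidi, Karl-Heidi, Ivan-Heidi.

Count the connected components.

4

From Carol: component {Carol}.
From Eve: component {Eve, Frank, Heidi, Ivan, Karl, Nora}.
From Mona: component {Mona}.
From Pia: component {Pia}.
That's 4 components.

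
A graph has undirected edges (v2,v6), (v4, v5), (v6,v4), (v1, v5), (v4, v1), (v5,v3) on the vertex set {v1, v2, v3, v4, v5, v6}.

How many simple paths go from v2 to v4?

v2–v6–v4

1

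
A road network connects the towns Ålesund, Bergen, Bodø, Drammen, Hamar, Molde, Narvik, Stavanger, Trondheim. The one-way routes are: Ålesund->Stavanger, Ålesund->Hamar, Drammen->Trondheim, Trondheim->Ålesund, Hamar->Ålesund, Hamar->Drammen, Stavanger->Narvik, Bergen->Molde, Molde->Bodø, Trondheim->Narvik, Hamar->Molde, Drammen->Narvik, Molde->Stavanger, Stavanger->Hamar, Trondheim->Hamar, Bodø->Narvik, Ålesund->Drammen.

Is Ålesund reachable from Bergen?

Explore from Bergen.
Distance 1: reach Molde.
Distance 2: reach Bodø, Stavanger.
Distance 3: reach Hamar, Narvik.
Distance 4: reach Ålesund, Drammen.
Found Ålesund.

Yes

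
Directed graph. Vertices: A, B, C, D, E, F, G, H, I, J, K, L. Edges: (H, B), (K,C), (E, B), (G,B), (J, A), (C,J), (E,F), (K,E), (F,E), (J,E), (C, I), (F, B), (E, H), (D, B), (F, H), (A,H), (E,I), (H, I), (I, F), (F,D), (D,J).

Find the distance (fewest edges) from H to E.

3

Distance 0: H.
Distance 1: B, I.
Distance 2: F.
Distance 3: D, E — contains E.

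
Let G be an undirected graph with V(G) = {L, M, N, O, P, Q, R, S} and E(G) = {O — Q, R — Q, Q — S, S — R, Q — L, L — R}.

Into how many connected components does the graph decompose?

4

From L: component {L, O, Q, R, S}.
From M: component {M}.
From N: component {N}.
From P: component {P}.
That's 4 components.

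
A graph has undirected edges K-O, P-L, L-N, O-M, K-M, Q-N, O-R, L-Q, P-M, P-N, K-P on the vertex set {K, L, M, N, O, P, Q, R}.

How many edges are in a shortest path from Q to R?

Distance 0: Q.
Distance 1: L, N.
Distance 2: P.
Distance 3: K, M.
Distance 4: O.
Distance 5: R — contains R.

5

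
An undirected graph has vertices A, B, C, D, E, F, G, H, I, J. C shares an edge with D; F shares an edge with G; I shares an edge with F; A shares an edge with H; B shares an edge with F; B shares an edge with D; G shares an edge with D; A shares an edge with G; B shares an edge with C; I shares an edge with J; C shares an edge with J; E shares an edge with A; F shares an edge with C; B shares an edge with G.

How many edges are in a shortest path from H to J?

5

Distance 0: H.
Distance 1: A.
Distance 2: E, G.
Distance 3: B, D, F.
Distance 4: C, I.
Distance 5: J — contains J.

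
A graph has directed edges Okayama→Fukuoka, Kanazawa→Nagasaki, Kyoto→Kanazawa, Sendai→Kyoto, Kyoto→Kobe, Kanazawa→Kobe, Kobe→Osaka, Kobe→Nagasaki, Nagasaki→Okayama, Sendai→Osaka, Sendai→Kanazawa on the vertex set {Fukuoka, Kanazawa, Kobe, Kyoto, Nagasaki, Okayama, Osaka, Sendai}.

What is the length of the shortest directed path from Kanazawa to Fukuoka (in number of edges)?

Distance 0: Kanazawa.
Distance 1: Kobe, Nagasaki.
Distance 2: Okayama, Osaka.
Distance 3: Fukuoka — contains Fukuoka.

3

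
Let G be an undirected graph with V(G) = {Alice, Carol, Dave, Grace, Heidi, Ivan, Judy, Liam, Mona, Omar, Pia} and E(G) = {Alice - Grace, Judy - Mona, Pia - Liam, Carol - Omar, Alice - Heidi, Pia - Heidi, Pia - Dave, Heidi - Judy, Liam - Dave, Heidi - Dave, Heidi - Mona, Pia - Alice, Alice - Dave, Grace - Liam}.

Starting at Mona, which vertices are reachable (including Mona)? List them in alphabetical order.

Alice, Dave, Grace, Heidi, Judy, Liam, Mona, Pia

Start at Mona.
Its neighbours: Heidi, Judy.
Then their neighbours: Alice, Dave, Pia.
Then next layer: Grace, Liam.
Nothing further is reachable.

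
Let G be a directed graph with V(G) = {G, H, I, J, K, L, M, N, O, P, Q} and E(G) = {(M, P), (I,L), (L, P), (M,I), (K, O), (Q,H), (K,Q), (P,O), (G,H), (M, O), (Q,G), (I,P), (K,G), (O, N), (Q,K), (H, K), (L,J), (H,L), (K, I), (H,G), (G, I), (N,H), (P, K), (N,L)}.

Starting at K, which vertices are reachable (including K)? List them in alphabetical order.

Start at K.
Its neighbours: G, I, O, Q.
Then their neighbours: H, L, N, P.
Then next layer: J.
Nothing further is reachable.

G, H, I, J, K, L, N, O, P, Q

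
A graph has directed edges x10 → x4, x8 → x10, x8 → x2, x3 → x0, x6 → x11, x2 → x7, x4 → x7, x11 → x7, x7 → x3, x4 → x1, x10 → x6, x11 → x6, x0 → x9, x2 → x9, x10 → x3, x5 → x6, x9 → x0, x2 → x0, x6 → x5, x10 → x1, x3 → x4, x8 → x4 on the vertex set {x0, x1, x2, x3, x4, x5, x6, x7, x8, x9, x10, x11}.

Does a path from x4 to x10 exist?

No

Explore from x4.
Distance 1: reach x1, x7.
Distance 2: reach x3.
Distance 3: reach x0.
Distance 4: reach x9.
The search from x4 is exhausted; no directed path reaches x10.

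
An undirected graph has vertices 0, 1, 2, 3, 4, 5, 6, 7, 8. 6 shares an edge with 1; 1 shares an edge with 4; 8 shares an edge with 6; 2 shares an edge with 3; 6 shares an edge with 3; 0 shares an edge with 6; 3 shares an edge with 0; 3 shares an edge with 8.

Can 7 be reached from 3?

No

Explore from 3.
Distance 1: reach 0, 2, 6, 8.
Distance 2: reach 1.
Distance 3: reach 4.
The search is exhausted without reaching 7; it lies in a different component.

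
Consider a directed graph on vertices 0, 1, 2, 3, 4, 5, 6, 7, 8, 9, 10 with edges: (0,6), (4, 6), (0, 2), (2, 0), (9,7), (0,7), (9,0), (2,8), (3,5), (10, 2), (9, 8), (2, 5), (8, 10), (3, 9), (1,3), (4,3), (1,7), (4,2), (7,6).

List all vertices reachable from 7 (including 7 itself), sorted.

Start at 7.
Its neighbours: 6.
Nothing further is reachable.

6, 7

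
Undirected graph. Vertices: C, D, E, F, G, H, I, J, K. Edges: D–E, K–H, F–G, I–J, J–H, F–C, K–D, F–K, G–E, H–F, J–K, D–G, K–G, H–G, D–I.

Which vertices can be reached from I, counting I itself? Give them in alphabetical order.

C, D, E, F, G, H, I, J, K

Start at I.
Its neighbours: D, J.
Then their neighbours: E, G, H, K.
Then next layer: F.
Then next layer: C.
Every vertex is now reached.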